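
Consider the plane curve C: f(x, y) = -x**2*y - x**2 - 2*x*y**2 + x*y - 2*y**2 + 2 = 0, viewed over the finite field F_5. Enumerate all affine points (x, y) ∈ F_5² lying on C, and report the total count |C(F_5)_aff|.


Affine F_5-points: {(0, 1), (0, 4), (1, 2), (1, 3), (2, 1), (2, 2), (4, 3)}; count = 7.

For each of the 25 pairs (x, y) ∈ F_5², evaluate f(x, y) mod 5. Record the zeros.
  x = 0: [0↦2, 1↦0, 2↦4, 3↦4, 4↦0]  zeros at y ∈ {1, 4}
  x = 1: [0↦1, 1↦2, 2↦0, 3↦0, 4↦2]  zeros at y ∈ {2, 3}
  x = 2: [0↦3, 1↦0, 2↦0, 3↦3, 4↦4]  zeros at y ∈ {1, 2}
  x = 3: [0↦3, 1↦4, 2↦4, 3↦3, 4↦1]  zeros at y ∈ ∅
  x = 4: [0↦1, 1↦4, 2↦2, 3↦0, 4↦3]  zeros at y ∈ {3}
Collecting zeros: affine points = {(0, 1), (0, 4), (1, 2), (1, 3), (2, 1), (2, 2), (4, 3)}.
Total count |C(F_5)_aff| = 7.


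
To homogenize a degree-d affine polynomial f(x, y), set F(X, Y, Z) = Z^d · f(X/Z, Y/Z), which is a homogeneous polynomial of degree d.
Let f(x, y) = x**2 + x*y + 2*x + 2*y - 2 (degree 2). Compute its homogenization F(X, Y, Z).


F(X, Y, Z) = X**2 + X*Y + 2*X*Z + 2*Y*Z - 2*Z**2

deg(f) = 2.
Substitute x = X/Z, y = Y/Z into f, then multiply by Z^2.
  monomial 1·x^2·y^0 ↦ 1·X^2·Y^0·Z^0.
  monomial 1·x^1·y^1 ↦ 1·X^1·Y^1·Z^0.
  monomial 2·x^1·y^0 ↦ 2·X^1·Y^0·Z^1.
  monomial 2·x^0·y^1 ↦ 2·X^0·Y^1·Z^1.
  monomial -2·x^0·y^0 ↦ -2·X^0·Y^0·Z^2.
Collecting: F(X, Y, Z) = X**2 + X*Y + 2*X*Z + 2*Y*Z - 2*Z**2.


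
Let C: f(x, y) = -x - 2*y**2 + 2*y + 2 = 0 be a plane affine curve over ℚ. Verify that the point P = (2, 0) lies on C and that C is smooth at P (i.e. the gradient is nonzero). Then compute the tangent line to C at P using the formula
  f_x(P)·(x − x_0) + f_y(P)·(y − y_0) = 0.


Tangent line at P: -x + 2*y + 2 = 0.

Step 1: f(2, 0) = 0, so P lies on C.
Step 2: partial derivatives
  f_x(x, y) = -1, f_y(x, y) = 2 - 4*y.
  f_x(P) = -1, f_y(P) = 2 (gradient nonzero, so P is smooth).
Step 3: tangent line at P: -1·(x − 2) + 2·(y − 0) = 0.
Expanding: -x + 2*y + 2 = 0.


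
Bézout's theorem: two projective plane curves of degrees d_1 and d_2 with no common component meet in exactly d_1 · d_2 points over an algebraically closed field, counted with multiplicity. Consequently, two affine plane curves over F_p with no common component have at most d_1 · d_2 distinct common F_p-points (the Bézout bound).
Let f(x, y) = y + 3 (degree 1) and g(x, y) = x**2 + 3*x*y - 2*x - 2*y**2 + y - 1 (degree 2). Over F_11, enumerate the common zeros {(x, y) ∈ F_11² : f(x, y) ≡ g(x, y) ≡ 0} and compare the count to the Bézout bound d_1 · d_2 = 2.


Common zeros: {(0, 8)}; count = 1; Bézout bound = 2.

deg(f) = 1, deg(g) = 2, so Bézout bound = 2.
Scan x ∈ F_11. For each x, list the y ∈ F_11 with f(x, y) ≡ 0 and those with g(x, y) ≡ 0 (mod 11); the common zeros in that column are the intersection.
  x = 0: f ≡ 0 at y ∈ {8}; g ≡ 0 at y ∈ {8, 9}; common: {8}.
  x = 1: f ≡ 0 at y ∈ {8}; g ≡ 0 at y ∈ {1}; common: ∅.
  x = 2: f ≡ 0 at y ∈ {8}; g ≡ 0 at y ∈ ∅; common: ∅.
  x = 3: f ≡ 0 at y ∈ {8}; g ≡ 0 at y ∈ ∅; common: ∅.
  x = 4: f ≡ 0 at y ∈ {8}; g ≡ 0 at y ∈ {5, 7}; common: ∅.
  x = 5: f ≡ 0 at y ∈ {8}; g ≡ 0 at y ∈ {3, 5}; common: ∅.
  x = 6: f ≡ 0 at y ∈ {8}; g ≡ 0 at y ∈ ∅; common: ∅.
  x = 7: f ≡ 0 at y ∈ {8}; g ≡ 0 at y ∈ ∅; common: ∅.
  x = 8: f ≡ 0 at y ∈ {8}; g ≡ 0 at y ∈ {9}; common: ∅.
  x = 9: f ≡ 0 at y ∈ {8}; g ≡ 0 at y ∈ {1, 2}; common: ∅.
  x = 10: f ≡ 0 at y ∈ {8}; g ≡ 0 at y ∈ {3, 7}; common: ∅.
Collecting: common zeros = {(0, 8)}, so the count is 1.
Comparison with the Bézout bound: 1 ≤ 2 = deg(f)·deg(g), as expected for curves with no common component (the affine F_11-count falls short of the bound because intersections may lie at infinity, over extension fields, or carry multiplicity).


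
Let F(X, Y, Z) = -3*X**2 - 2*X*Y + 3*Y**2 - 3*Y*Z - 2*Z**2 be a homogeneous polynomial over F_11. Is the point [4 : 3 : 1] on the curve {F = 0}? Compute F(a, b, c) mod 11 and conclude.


F(4,3,1) ≡ 10 (mod 11); P is NOT on the curve.

Evaluate F(4, 3, 1) term-by-term (mod 11).
  -3*X**2 ↦ -3·16·1·1 = -48
  -2*X*Y ↦ -2·4·3·1 = -24
  3*Y**2 ↦ 3·1·9·1 = 27
  -3*Y*Z ↦ -3·1·3·1 = -9
  -2*Z**2 ↦ -2·1·1·1 = -2
Sum: F(4, 3, 1) = (-48) + (-24) + (27) + (-9) + (-2) = -56.
Reducing mod 11: -56 ≡ 10 (mod 11).
Since F(a, b, c) ≡ 10 ≠ 0 (mod 11), P does NOT lie on the curve.


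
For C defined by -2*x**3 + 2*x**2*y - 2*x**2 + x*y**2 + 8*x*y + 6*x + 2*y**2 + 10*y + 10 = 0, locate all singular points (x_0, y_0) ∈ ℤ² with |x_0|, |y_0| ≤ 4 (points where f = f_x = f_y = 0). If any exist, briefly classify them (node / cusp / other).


Singular points: {(-1, -2)}; classification: cusp.

Compute partial derivatives:
  f_x = -6*x**2 + 4*x*y - 4*x + y**2 + 8*y + 6.
  f_y = 2*x**2 + 2*x*y + 8*x + 4*y + 10.
Scan x_0 ∈ {−4, ..., 4}. For each x_0, f_y(x_0, y) is a polynomial in y; find its integer roots y ∈ {−4, ..., 4}, then test f_x and f at those candidates.
  x = -4: f_y(-4, y) = 10 - 4*y; no integer root y with |y| ≤ 4.
  x = -3: f_y(-3, y) = 4 - 2*y; vanishes at y ∈ {2}. (-3, 2): f_x = -40 ≠ 0.
  x = -2: f_y(-2, y) = 2; no integer root y with |y| ≤ 4.
  x = -1: f_y(-1, y) = 2*y + 4; vanishes at y ∈ {-2}. (-1, -2): f_x = 0, f = 0 — SINGULAR.
  x = 0: f_y(0, y) = 4*y + 10; no integer root y with |y| ≤ 4.
  x = 1: f_y(1, y) = 6*y + 20; no integer root y with |y| ≤ 4.
  x = 2: f_y(2, y) = 8*y + 34; no integer root y with |y| ≤ 4.
  x = 3: f_y(3, y) = 10*y + 52; no integer root y with |y| ≤ 4.
  x = 4: f_y(4, y) = 12*y + 74; no integer root y with |y| ≤ 4.
Only singular point on the grid: (-1, -2).
Classify: substitute x = -1 + u, y = -2 + v and expand: f = -2*u**3 + 2*u**2*v + u*v**2 + v**2.
No constant or linear terms (consistent with a singular point). Quadratic part: v**2. Cubic part: -2*u**3 + 2*u**2*v + u*v**2.
The quadratic part v**2 is a perfect square, so there is a single (double) tangent line v = 0, i.e. y = -2. Restricting the cubic part to that line (v = 0) leaves -2*u**3 ≠ 0, so f is not divisible by v and the branch is v² ≈ 2*u**3 to lowest order — this is a cusp.
Classification: cusp.


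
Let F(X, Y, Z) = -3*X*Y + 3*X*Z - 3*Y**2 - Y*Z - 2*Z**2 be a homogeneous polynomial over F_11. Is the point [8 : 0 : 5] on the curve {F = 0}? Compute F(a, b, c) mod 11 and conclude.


F(8,0,5) ≡ 4 (mod 11); P is NOT on the curve.

Evaluate F(8, 0, 5) term-by-term (mod 11).
  -3*X*Y ↦ -3·8·0·1 = 0
  3*X*Z ↦ 3·8·1·5 = 120
  -3*Y**2 ↦ -3·1·0·1 = 0
  -Y*Z ↦ -1·1·0·5 = 0
  -2*Z**2 ↦ -2·1·1·25 = -50
Sum: F(8, 0, 5) = (0) + (120) + (0) + (0) + (-50) = 70.
Reducing mod 11: 70 ≡ 4 (mod 11).
Since F(a, b, c) ≡ 4 ≠ 0 (mod 11), P does NOT lie on the curve.


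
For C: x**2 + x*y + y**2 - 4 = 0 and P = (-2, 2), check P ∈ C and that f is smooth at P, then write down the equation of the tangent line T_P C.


Tangent line at P: -2*x + 2*y - 8 = 0.

Step 1: f(-2, 2) = 0, so P lies on C.
Step 2: partial derivatives
  f_x(x, y) = 2*x + y, f_y(x, y) = x + 2*y.
  f_x(P) = -2, f_y(P) = 2 (gradient nonzero, so P is smooth).
Step 3: tangent line at P: -2·(x − -2) + 2·(y − 2) = 0.
Expanding: -2*x + 2*y - 8 = 0.


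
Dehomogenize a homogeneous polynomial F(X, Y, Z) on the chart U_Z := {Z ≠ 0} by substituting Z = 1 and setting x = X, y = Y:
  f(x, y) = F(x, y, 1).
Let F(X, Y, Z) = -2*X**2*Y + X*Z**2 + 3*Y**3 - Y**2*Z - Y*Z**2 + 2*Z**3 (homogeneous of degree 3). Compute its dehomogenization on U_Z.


f(x, y) = -2*x**2*y + x + 3*y**3 - y**2 - y + 2

On U_Z we set Z = 1. Each monomial c·X^i·Y^j·Z^k in F becomes c·x^i·y^j·1^k = c·x^i·y^j.
Substituting Z = 1: F(X, Y, 1) = -2*x**2*y + x + 3*y**3 - y**2 - y + 2.
Note: deg(f) ≤ deg(F) = 3; strict inequality happens when F is divisible by Z (lost terms).


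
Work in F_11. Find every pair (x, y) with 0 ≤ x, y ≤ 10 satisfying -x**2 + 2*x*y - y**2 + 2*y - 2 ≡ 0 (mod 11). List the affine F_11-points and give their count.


Affine F_11-points: {(1, 1), (1, 3), (2, 8), (2, 9), (3, 0), (3, 8), (5, 3), (5, 9), (6, 7), (8, 0), (8, 7)}; count = 11.

For each of the 121 pairs (x, y) ∈ F_11², evaluate f(x, y) mod 11. Record the zeros.
  x = 0: [0↦9, 1↦10, 2↦9, 3↦6, 4↦1, 5↦5, 6↦7, 7↦7, 8↦5, 9↦1, 10↦6]  zeros at y ∈ ∅
  x = 1: [0↦8, 1↦0, 2↦1, 3↦0, 4↦8, 5↦3, 6↦7, 7↦9, 8↦9, 9↦7, 10↦3]  zeros at y ∈ {1, 3}
  x = 2: [0↦5, 1↦10, 2↦2, 3↦3, 4↦2, 5↦10, 6↦5, 7↦9, 8↦0, 9↦0, 10↦9]  zeros at y ∈ {8, 9}
  x = 3: [0↦0, 1↦7, 2↦1, 3↦4, 4↦5, 5↦4, 6↦1, 7↦7, 8↦0, 9↦2, 10↦2]  zeros at y ∈ {0, 8}
  x = 4: [0↦4, 1↦2, 2↦9, 3↦3, 4↦6, 5↦7, 6↦6, 7↦3, 8↦9, 9↦2, 10↦4]  zeros at y ∈ ∅
  x = 5: [0↦6, 1↦6, 2↦4, 3↦0, 4↦5, 5↦8, 6↦9, 7↦8, 8↦5, 9↦0, 10↦4]  zeros at y ∈ {3, 9}
  x = 6: [0↦6, 1↦8, 2↦8, 3↦6, 4↦2, 5↦7, 6↦10, 7↦0, 8↦10, 9↦7, 10↦2]  zeros at y ∈ {7}
  x = 7: [0↦4, 1↦8, 2↦10, 3↦10, 4↦8, 5↦4, 6↦9, 7↦1, 8↦2, 9↦1, 10↦9]  zeros at y ∈ ∅
  x = 8: [0↦0, 1↦6, 2↦10, 3↦1, 4↦1, 5↦10, 6↦6, 7↦0, 8↦3, 9↦4, 10↦3]  zeros at y ∈ {0, 7}
  x = 9: [0↦5, 1↦2, 2↦8, 3↦1, 4↦3, 5↦3, 6↦1, 7↦8, 8↦2, 9↦5, 10↦6]  zeros at y ∈ ∅
  x = 10: [0↦8, 1↦7, 2↦4, 3↦10, 4↦3, 5↦5, 6↦5, 7↦3, 8↦10, 9↦4, 10↦7]  zeros at y ∈ ∅
Collecting zeros: affine points = {(1, 1), (1, 3), (2, 8), (2, 9), (3, 0), (3, 8), (5, 3), (5, 9), (6, 7), (8, 0), (8, 7)}.
Total count |C(F_11)_aff| = 11.


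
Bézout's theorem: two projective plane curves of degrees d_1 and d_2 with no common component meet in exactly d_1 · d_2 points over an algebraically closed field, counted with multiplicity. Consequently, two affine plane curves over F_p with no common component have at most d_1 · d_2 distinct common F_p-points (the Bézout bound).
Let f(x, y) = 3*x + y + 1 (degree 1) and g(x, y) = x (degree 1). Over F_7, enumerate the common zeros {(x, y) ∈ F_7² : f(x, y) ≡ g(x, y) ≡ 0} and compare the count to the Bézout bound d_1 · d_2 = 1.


Common zeros: {(0, 6)}; count = 1; Bézout bound = 1.

deg(f) = 1, deg(g) = 1, so Bézout bound = 1.
Scan x ∈ F_7. For each x, list the y ∈ F_7 with f(x, y) ≡ 0 and those with g(x, y) ≡ 0 (mod 7); the common zeros in that column are the intersection.
  x = 0: f ≡ 0 at y ∈ {6}; g ≡ 0 at y ∈ {0, 1, 2, 3, 4, 5, 6}; common: {6}.
  x = 1: f ≡ 0 at y ∈ {3}; g ≡ 0 at y ∈ ∅; common: ∅.
  x = 2: f ≡ 0 at y ∈ {0}; g ≡ 0 at y ∈ ∅; common: ∅.
  x = 3: f ≡ 0 at y ∈ {4}; g ≡ 0 at y ∈ ∅; common: ∅.
  x = 4: f ≡ 0 at y ∈ {1}; g ≡ 0 at y ∈ ∅; common: ∅.
  x = 5: f ≡ 0 at y ∈ {5}; g ≡ 0 at y ∈ ∅; common: ∅.
  x = 6: f ≡ 0 at y ∈ {2}; g ≡ 0 at y ∈ ∅; common: ∅.
Collecting: common zeros = {(0, 6)}, so the count is 1.
Comparison with the Bézout bound: 1 ≤ 1 = deg(f)·deg(g), as expected for curves with no common component (the bound is attained).


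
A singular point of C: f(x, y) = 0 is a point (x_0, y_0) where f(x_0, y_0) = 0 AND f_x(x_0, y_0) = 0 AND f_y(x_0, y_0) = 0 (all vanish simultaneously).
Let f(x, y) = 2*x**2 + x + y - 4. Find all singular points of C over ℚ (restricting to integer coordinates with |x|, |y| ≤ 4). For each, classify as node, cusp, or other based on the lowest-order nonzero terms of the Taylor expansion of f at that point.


No singular points in the scanned grid; C is smooth there.

Compute partial derivatives:
  f_x = 4*x + 1.
  f_y = 1.
f_y = 1 is a nonzero constant, so f_y never vanishes: no point (x, y) can satisfy f = f_x = f_y = 0. In particular no (x, y) ∈ {−4, ..., 4}² is singular; the curve is smooth.


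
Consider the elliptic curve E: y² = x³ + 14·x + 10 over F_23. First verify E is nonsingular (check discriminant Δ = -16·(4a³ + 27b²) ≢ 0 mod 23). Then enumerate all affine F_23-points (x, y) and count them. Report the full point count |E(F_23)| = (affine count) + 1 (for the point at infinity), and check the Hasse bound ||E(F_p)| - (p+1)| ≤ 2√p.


Affine points = {(1, 5), (1, 18), (2, 0), (8, 6), (8, 17), (10, 0), (11, 0), (14, 11), (14, 12), (16, 11), (16, 12), (17, 3), (17, 20), (22, 8), (22, 15)}; affine count = 15; |E(F_23)| = 16.

Discriminant check: Δ ∝ 4a³ + 27b² = 4·14³ + 27·10² = 4·2744 + 27·100 ≡ 14 (mod 23). Nonzero ⇒ E is nonsingular.
For each x ∈ F_23, compute rhs = x³ + 14·x + 10 mod 23, then count y ∈ F_23 with y² ≡ rhs.
  x = 0: rhs = 10, matching y values: none (0 points).
  x = 1: rhs = 2, matching y values: 5, 18 (2 points).
  x = 2: rhs = 0, matching y values: 0 (1 points).
  x = 3: rhs = 10, matching y values: none (0 points).
  x = 4: rhs = 15, matching y values: none (0 points).
  x = 5: rhs = 21, matching y values: none (0 points).
  x = 6: rhs = 11, matching y values: none (0 points).
  x = 7: rhs = 14, matching y values: none (0 points).
  x = 8: rhs = 13, matching y values: 6, 17 (2 points).
  x = 9: rhs = 14, matching y values: none (0 points).
  x = 10: rhs = 0, matching y values: 0 (1 points).
  x = 11: rhs = 0, matching y values: 0 (1 points).
  x = 12: rhs = 20, matching y values: none (0 points).
  x = 13: rhs = 20, matching y values: none (0 points).
  x = 14: rhs = 6, matching y values: 11, 12 (2 points).
  x = 15: rhs = 7, matching y values: none (0 points).
  x = 16: rhs = 6, matching y values: 11, 12 (2 points).
  x = 17: rhs = 9, matching y values: 3, 20 (2 points).
  x = 18: rhs = 22, matching y values: none (0 points).
  x = 19: rhs = 5, matching y values: none (0 points).
  x = 20: rhs = 10, matching y values: none (0 points).
  x = 21: rhs = 20, matching y values: none (0 points).
  x = 22: rhs = 18, matching y values: 8, 15 (2 points).
Total affine count: 15.
Full point count |E(F_23)| = 15 + 1 = 16.
Hasse bound: |16 − (23+1)| = |-8| = 8 ≤ 2√23 ≈ 9.5917 ✓.


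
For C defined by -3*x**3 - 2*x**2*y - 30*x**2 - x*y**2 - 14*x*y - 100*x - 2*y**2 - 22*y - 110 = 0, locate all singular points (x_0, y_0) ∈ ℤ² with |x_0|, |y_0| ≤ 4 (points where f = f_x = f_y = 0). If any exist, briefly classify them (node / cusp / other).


Singular points: {(-3, -1)}; classification: node.

Compute partial derivatives:
  f_x = -9*x**2 - 4*x*y - 60*x - y**2 - 14*y - 100.
  f_y = -2*x**2 - 2*x*y - 14*x - 4*y - 22.
Scan x_0 ∈ {−4, ..., 4}. For each x_0, f_y(x_0, y) is a polynomial in y; find its integer roots y ∈ {−4, ..., 4}, then test f_x and f at those candidates.
  x = -4: f_y(-4, y) = 4*y + 2; no integer root y with |y| ≤ 4.
  x = -3: f_y(-3, y) = 2*y + 2; vanishes at y ∈ {-1}. (-3, -1): f_x = 0, f = 0 — SINGULAR.
  x = -2: f_y(-2, y) = -2; no integer root y with |y| ≤ 4.
  x = -1: f_y(-1, y) = -2*y - 10; no integer root y with |y| ≤ 4.
  x = 0: f_y(0, y) = -4*y - 22; no integer root y with |y| ≤ 4.
  x = 1: f_y(1, y) = -6*y - 38; no integer root y with |y| ≤ 4.
  x = 2: f_y(2, y) = -8*y - 58; no integer root y with |y| ≤ 4.
  x = 3: f_y(3, y) = -10*y - 82; no integer root y with |y| ≤ 4.
  x = 4: f_y(4, y) = -12*y - 110; no integer root y with |y| ≤ 4.
Only singular point on the grid: (-3, -1).
Classify: substitute x = -3 + u, y = -1 + v and expand: f = -3*u**3 - 2*u**2*v - u**2 - u*v**2 + v**2.
No constant or linear terms (consistent with a singular point). Quadratic part: -u**2 + v**2. Cubic part: -3*u**3 - 2*u**2*v - u*v**2.
The quadratic part v**2 - u**2 = (v − u)(v + u) splits into two distinct linear factors, so there are two distinct tangent lines y − -1 = ±(x − -3) — this is a node (ordinary double point).
Classification: node.


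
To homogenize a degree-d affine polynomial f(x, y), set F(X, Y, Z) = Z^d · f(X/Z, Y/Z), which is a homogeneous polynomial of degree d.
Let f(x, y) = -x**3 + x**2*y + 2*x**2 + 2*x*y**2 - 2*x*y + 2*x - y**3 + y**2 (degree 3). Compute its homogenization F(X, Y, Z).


F(X, Y, Z) = -X**3 + X**2*Y + 2*X**2*Z + 2*X*Y**2 - 2*X*Y*Z + 2*X*Z**2 - Y**3 + Y**2*Z

deg(f) = 3.
Substitute x = X/Z, y = Y/Z into f, then multiply by Z^3.
  monomial -1·x^3·y^0 ↦ -1·X^3·Y^0·Z^0.
  monomial 1·x^2·y^1 ↦ 1·X^2·Y^1·Z^0.
  monomial 2·x^2·y^0 ↦ 2·X^2·Y^0·Z^1.
  monomial 2·x^1·y^2 ↦ 2·X^1·Y^2·Z^0.
  monomial -2·x^1·y^1 ↦ -2·X^1·Y^1·Z^1.
  monomial 2·x^1·y^0 ↦ 2·X^1·Y^0·Z^2.
  monomial -1·x^0·y^3 ↦ -1·X^0·Y^3·Z^0.
  monomial 1·x^0·y^2 ↦ 1·X^0·Y^2·Z^1.
Collecting: F(X, Y, Z) = -X**3 + X**2*Y + 2*X**2*Z + 2*X*Y**2 - 2*X*Y*Z + 2*X*Z**2 - Y**3 + Y**2*Z.


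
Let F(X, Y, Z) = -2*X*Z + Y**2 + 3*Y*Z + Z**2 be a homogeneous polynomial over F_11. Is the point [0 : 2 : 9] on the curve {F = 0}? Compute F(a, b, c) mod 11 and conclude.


F(0,2,9) ≡ 7 (mod 11); P is NOT on the curve.

Evaluate F(0, 2, 9) term-by-term (mod 11).
  -2*X*Z ↦ -2·0·1·9 = 0
  Y**2 ↦ 1·1·4·1 = 4
  3*Y*Z ↦ 3·1·2·9 = 54
  Z**2 ↦ 1·1·1·81 = 81
Sum: F(0, 2, 9) = (0) + (4) + (54) + (81) = 139.
Reducing mod 11: 139 ≡ 7 (mod 11).
Since F(a, b, c) ≡ 7 ≠ 0 (mod 11), P does NOT lie on the curve.


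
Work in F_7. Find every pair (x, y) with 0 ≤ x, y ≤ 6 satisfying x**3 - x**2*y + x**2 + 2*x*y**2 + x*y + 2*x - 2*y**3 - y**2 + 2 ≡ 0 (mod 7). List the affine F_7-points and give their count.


Affine F_7-points: {(0, 5), (2, 4), (3, 4), (4, 3), (5, 4), (6, 0), (6, 1)}; count = 7.

For each of the 49 pairs (x, y) ∈ F_7², evaluate f(x, y) mod 7. Record the zeros.
  x = 0: [0↦2, 1↦6, 2↦3, 3↦2, 4↦5, 5↦0, 6↦3]  zeros at y ∈ {5}
  x = 1: [0↦6, 1↦5, 2↦1, 3↦3, 4↦6, 5↦5, 6↦2]  zeros at y ∈ ∅
  x = 2: [0↦4, 1↦3, 2↦3, 3↦6, 4↦0, 5↦1, 6↦4]  zeros at y ∈ {4}
  x = 3: [0↦2, 1↦6, 2↦1, 3↦3, 4↦0, 5↦1, 6↦1]  zeros at y ∈ {4}
  x = 4: [0↦6, 1↦6, 2↦1, 3↦0, 4↦5, 5↦4, 6↦6]  zeros at y ∈ {3}
  x = 5: [0↦1, 1↦2, 2↦2, 3↦3, 4↦0, 5↦2, 6↦4]  zeros at y ∈ {4}
  x = 6: [0↦0, 1↦0, 2↦3, 3↦4, 4↦5, 5↦1, 6↦1]  zeros at y ∈ {0, 1}
Collecting zeros: affine points = {(0, 5), (2, 4), (3, 4), (4, 3), (5, 4), (6, 0), (6, 1)}.
Total count |C(F_7)_aff| = 7.


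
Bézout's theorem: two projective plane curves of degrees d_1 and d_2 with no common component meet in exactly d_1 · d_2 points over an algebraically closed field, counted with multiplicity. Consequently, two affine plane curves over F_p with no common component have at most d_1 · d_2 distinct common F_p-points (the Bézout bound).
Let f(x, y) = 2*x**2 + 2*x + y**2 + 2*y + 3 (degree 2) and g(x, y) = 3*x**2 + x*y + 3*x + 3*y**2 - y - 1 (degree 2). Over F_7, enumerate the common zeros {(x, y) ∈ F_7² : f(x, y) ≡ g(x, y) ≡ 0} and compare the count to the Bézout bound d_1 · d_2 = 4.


Common zeros: ∅; count = 0; Bézout bound = 4.

deg(f) = 2, deg(g) = 2, so Bézout bound = 4.
Scan x ∈ F_7. For each x, list the y ∈ F_7 with f(x, y) ≡ 0 and those with g(x, y) ≡ 0 (mod 7); the common zeros in that column are the intersection.
  x = 0: f ≡ 0 at y ∈ ∅; g ≡ 0 at y ∈ ∅; common: ∅.
  x = 1: f ≡ 0 at y ∈ {0, 5}; g ≡ 0 at y ∈ ∅; common: ∅.
  x = 2: f ≡ 0 at y ∈ {6}; g ≡ 0 at y ∈ {1}; common: ∅.
  x = 3: f ≡ 0 at y ∈ {2, 3}; g ≡ 0 at y ∈ {0, 4}; common: ∅.
  x = 4: f ≡ 0 at y ∈ {6}; g ≡ 0 at y ∈ {2, 4}; common: ∅.
  x = 5: f ≡ 0 at y ∈ {0, 5}; g ≡ 0 at y ∈ ∅; common: ∅.
  x = 6: f ≡ 0 at y ∈ ∅; g ≡ 0 at y ∈ {1, 2}; common: ∅.
Collecting: common zeros = ∅, so the count is 0.
Comparison with the Bézout bound: 0 ≤ 4 = deg(f)·deg(g), as expected for curves with no common component (the affine F_7-count falls short of the bound because intersections may lie at infinity, over extension fields, or carry multiplicity).


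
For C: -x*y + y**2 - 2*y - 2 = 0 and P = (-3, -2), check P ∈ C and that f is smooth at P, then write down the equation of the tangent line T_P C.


Tangent line at P: 2*x - 3*y = 0.

Step 1: f(-3, -2) = 0, so P lies on C.
Step 2: partial derivatives
  f_x(x, y) = -y, f_y(x, y) = -x + 2*y - 2.
  f_x(P) = 2, f_y(P) = -3 (gradient nonzero, so P is smooth).
Step 3: tangent line at P: 2·(x − -3) + -3·(y − -2) = 0.
Expanding: 2*x - 3*y = 0.


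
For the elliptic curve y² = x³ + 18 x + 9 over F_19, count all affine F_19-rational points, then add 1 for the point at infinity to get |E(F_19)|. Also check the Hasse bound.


Affine points = {(0, 3), (0, 16), (1, 3), (1, 16), (8, 0), (9, 8), (9, 11), (10, 7), (10, 12), (15, 5), (15, 14), (16, 2), (16, 17), (18, 3), (18, 16)}; affine count = 15; |E(F_19)| = 16.

Discriminant check: Δ ∝ 4a³ + 27b² = 4·18³ + 27·9² = 4·5832 + 27·81 ≡ 17 (mod 19). Nonzero ⇒ E is nonsingular.
For each x ∈ F_19, compute rhs = x³ + 18·x + 9 mod 19, then count y ∈ F_19 with y² ≡ rhs.
  x = 0: rhs = 9, matching y values: 3, 16 (2 points).
  x = 1: rhs = 9, matching y values: 3, 16 (2 points).
  x = 2: rhs = 15, matching y values: none (0 points).
  x = 3: rhs = 14, matching y values: none (0 points).
  x = 4: rhs = 12, matching y values: none (0 points).
  x = 5: rhs = 15, matching y values: none (0 points).
  x = 6: rhs = 10, matching y values: none (0 points).
  x = 7: rhs = 3, matching y values: none (0 points).
  x = 8: rhs = 0, matching y values: 0 (1 points).
  x = 9: rhs = 7, matching y values: 8, 11 (2 points).
  x = 10: rhs = 11, matching y values: 7, 12 (2 points).
  x = 11: rhs = 18, matching y values: none (0 points).
  x = 12: rhs = 15, matching y values: none (0 points).
  x = 13: rhs = 8, matching y values: none (0 points).
  x = 14: rhs = 3, matching y values: none (0 points).
  x = 15: rhs = 6, matching y values: 5, 14 (2 points).
  x = 16: rhs = 4, matching y values: 2, 17 (2 points).
  x = 17: rhs = 3, matching y values: none (0 points).
  x = 18: rhs = 9, matching y values: 3, 16 (2 points).
Total affine count: 15.
Full point count |E(F_19)| = 15 + 1 = 16.
Hasse bound: |16 − (19+1)| = |-4| = 4 ≤ 2√19 ≈ 8.7178 ✓.


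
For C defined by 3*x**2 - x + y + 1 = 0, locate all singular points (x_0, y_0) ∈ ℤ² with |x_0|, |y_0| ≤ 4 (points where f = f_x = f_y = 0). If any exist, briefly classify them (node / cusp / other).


No singular points in the scanned grid; C is smooth there.

Compute partial derivatives:
  f_x = 6*x - 1.
  f_y = 1.
f_y = 1 is a nonzero constant, so f_y never vanishes: no point (x, y) can satisfy f = f_x = f_y = 0. In particular no (x, y) ∈ {−4, ..., 4}² is singular; the curve is smooth.


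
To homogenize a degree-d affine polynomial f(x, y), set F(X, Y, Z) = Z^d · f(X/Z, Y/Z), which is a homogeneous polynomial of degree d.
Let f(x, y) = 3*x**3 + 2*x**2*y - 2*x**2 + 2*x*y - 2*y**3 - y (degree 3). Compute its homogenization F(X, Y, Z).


F(X, Y, Z) = 3*X**3 + 2*X**2*Y - 2*X**2*Z + 2*X*Y*Z - 2*Y**3 - Y*Z**2

deg(f) = 3.
Substitute x = X/Z, y = Y/Z into f, then multiply by Z^3.
  monomial 3·x^3·y^0 ↦ 3·X^3·Y^0·Z^0.
  monomial 2·x^2·y^1 ↦ 2·X^2·Y^1·Z^0.
  monomial -2·x^2·y^0 ↦ -2·X^2·Y^0·Z^1.
  monomial 2·x^1·y^1 ↦ 2·X^1·Y^1·Z^1.
  monomial -2·x^0·y^3 ↦ -2·X^0·Y^3·Z^0.
  monomial -1·x^0·y^1 ↦ -1·X^0·Y^1·Z^2.
Collecting: F(X, Y, Z) = 3*X**3 + 2*X**2*Y - 2*X**2*Z + 2*X*Y*Z - 2*Y**3 - Y*Z**2.


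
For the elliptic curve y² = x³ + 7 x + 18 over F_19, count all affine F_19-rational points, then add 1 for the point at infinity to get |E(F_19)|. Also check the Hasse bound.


Affine points = {(1, 8), (1, 11), (3, 3), (3, 16), (5, 8), (5, 11), (7, 7), (7, 12), (8, 4), (8, 15), (10, 9), (10, 10), (11, 1), (11, 18), (12, 5), (12, 14), (13, 8), (13, 11)}; affine count = 18; |E(F_19)| = 19.

Discriminant check: Δ ∝ 4a³ + 27b² = 4·7³ + 27·18² = 4·343 + 27·324 ≡ 12 (mod 19). Nonzero ⇒ E is nonsingular.
For each x ∈ F_19, compute rhs = x³ + 7·x + 18 mod 19, then count y ∈ F_19 with y² ≡ rhs.
  x = 0: rhs = 18, matching y values: none (0 points).
  x = 1: rhs = 7, matching y values: 8, 11 (2 points).
  x = 2: rhs = 2, matching y values: none (0 points).
  x = 3: rhs = 9, matching y values: 3, 16 (2 points).
  x = 4: rhs = 15, matching y values: none (0 points).
  x = 5: rhs = 7, matching y values: 8, 11 (2 points).
  x = 6: rhs = 10, matching y values: none (0 points).
  x = 7: rhs = 11, matching y values: 7, 12 (2 points).
  x = 8: rhs = 16, matching y values: 4, 15 (2 points).
  x = 9: rhs = 12, matching y values: none (0 points).
  x = 10: rhs = 5, matching y values: 9, 10 (2 points).
  x = 11: rhs = 1, matching y values: 1, 18 (2 points).
  x = 12: rhs = 6, matching y values: 5, 14 (2 points).
  x = 13: rhs = 7, matching y values: 8, 11 (2 points).
  x = 14: rhs = 10, matching y values: none (0 points).
  x = 15: rhs = 2, matching y values: none (0 points).
  x = 16: rhs = 8, matching y values: none (0 points).
  x = 17: rhs = 15, matching y values: none (0 points).
  x = 18: rhs = 10, matching y values: none (0 points).
Total affine count: 18.
Full point count |E(F_19)| = 18 + 1 = 19.
Hasse bound: |19 − (19+1)| = |-1| = 1 ≤ 2√19 ≈ 8.7178 ✓.


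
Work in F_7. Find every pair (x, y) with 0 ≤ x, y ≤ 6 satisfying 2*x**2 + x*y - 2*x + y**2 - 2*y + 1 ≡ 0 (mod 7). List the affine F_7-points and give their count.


Affine F_7-points: {(0, 1), (1, 3), (1, 5), (2, 3), (2, 4), (4, 1), (4, 4)}; count = 7.

For each of the 49 pairs (x, y) ∈ F_7², evaluate f(x, y) mod 7. Record the zeros.
  x = 0: [0↦1, 1↦0, 2↦1, 3↦4, 4↦2, 5↦2, 6↦4]  zeros at y ∈ {1}
  x = 1: [0↦1, 1↦1, 2↦3, 3↦0, 4↦6, 5↦0, 6↦3]  zeros at y ∈ {3, 5}
  x = 2: [0↦5, 1↦6, 2↦2, 3↦0, 4↦0, 5↦2, 6↦6]  zeros at y ∈ {3, 4}
  x = 3: [0↦6, 1↦1, 2↦5, 3↦4, 4↦5, 5↦1, 6↦6]  zeros at y ∈ ∅
  x = 4: [0↦4, 1↦0, 2↦5, 3↦5, 4↦0, 5↦4, 6↦3]  zeros at y ∈ {1, 4}
  x = 5: [0↦6, 1↦3, 2↦2, 3↦3, 4↦6, 5↦4, 6↦4]  zeros at y ∈ ∅
  x = 6: [0↦5, 1↦3, 2↦3, 3↦5, 4↦2, 5↦1, 6↦2]  zeros at y ∈ ∅
Collecting zeros: affine points = {(0, 1), (1, 3), (1, 5), (2, 3), (2, 4), (4, 1), (4, 4)}.
Total count |C(F_7)_aff| = 7.


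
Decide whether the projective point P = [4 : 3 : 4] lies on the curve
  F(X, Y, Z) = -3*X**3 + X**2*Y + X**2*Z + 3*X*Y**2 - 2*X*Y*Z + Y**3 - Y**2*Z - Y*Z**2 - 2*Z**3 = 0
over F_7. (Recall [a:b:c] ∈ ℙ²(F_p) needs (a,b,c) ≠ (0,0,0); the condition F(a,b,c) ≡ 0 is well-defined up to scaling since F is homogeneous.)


F(4,3,4) ≡ 6 (mod 7); P is NOT on the curve.

Evaluate F(4, 3, 4) term-by-term (mod 7).
  -3*X**3 ↦ -3·64·1·1 = -192
  X**2*Y ↦ 1·16·3·1 = 48
  X**2*Z ↦ 1·16·1·4 = 64
  3*X*Y**2 ↦ 3·4·9·1 = 108
  -2*X*Y*Z ↦ -2·4·3·4 = -96
  Y**3 ↦ 1·1·27·1 = 27
  -Y**2*Z ↦ -1·1·9·4 = -36
  -Y*Z**2 ↦ -1·1·3·16 = -48
  -2*Z**3 ↦ -2·1·1·64 = -128
Sum: F(4, 3, 4) = (-192) + (48) + (64) + (108) + (-96) + (27) + (-36) + (-48) + (-128) = -253.
Reducing mod 7: -253 ≡ 6 (mod 7).
Since F(a, b, c) ≡ 6 ≠ 0 (mod 7), P does NOT lie on the curve.


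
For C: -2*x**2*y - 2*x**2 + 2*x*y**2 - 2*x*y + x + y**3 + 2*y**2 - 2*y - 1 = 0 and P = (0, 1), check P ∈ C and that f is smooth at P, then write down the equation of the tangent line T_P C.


Tangent line at P: x + 5*y - 5 = 0.

Step 1: f(0, 1) = 0, so P lies on C.
Step 2: partial derivatives
  f_x(x, y) = -4*x*y - 4*x + 2*y**2 - 2*y + 1, f_y(x, y) = -2*x**2 + 4*x*y - 2*x + 3*y**2 + 4*y - 2.
  f_x(P) = 1, f_y(P) = 5 (gradient nonzero, so P is smooth).
Step 3: tangent line at P: 1·(x − 0) + 5·(y − 1) = 0.
Expanding: x + 5*y - 5 = 0.


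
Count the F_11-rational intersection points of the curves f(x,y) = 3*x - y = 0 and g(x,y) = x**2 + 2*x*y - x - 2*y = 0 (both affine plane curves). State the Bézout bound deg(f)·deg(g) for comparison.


Common zeros: {(0, 0), (1, 3)}; count = 2; Bézout bound = 2.

deg(f) = 1, deg(g) = 2, so Bézout bound = 2.
Scan x ∈ F_11. For each x, list the y ∈ F_11 with f(x, y) ≡ 0 and those with g(x, y) ≡ 0 (mod 11); the common zeros in that column are the intersection.
  x = 0: f ≡ 0 at y ∈ {0}; g ≡ 0 at y ∈ {0}; common: {0}.
  x = 1: f ≡ 0 at y ∈ {3}; g ≡ 0 at y ∈ {0, 1, 2, 3, 4, 5, 6, 7, 8, 9, 10}; common: {3}.
  x = 2: f ≡ 0 at y ∈ {6}; g ≡ 0 at y ∈ {10}; common: ∅.
  x = 3: f ≡ 0 at y ∈ {9}; g ≡ 0 at y ∈ {4}; common: ∅.
  x = 4: f ≡ 0 at y ∈ {1}; g ≡ 0 at y ∈ {9}; common: ∅.
  x = 5: f ≡ 0 at y ∈ {4}; g ≡ 0 at y ∈ {3}; common: ∅.
  x = 6: f ≡ 0 at y ∈ {7}; g ≡ 0 at y ∈ {8}; common: ∅.
  x = 7: f ≡ 0 at y ∈ {10}; g ≡ 0 at y ∈ {2}; common: ∅.
  x = 8: f ≡ 0 at y ∈ {2}; g ≡ 0 at y ∈ {7}; common: ∅.
  x = 9: f ≡ 0 at y ∈ {5}; g ≡ 0 at y ∈ {1}; common: ∅.
  x = 10: f ≡ 0 at y ∈ {8}; g ≡ 0 at y ∈ {6}; common: ∅.
Collecting: common zeros = {(0, 0), (1, 3)}, so the count is 2.
Comparison with the Bézout bound: 2 ≤ 2 = deg(f)·deg(g), as expected for curves with no common component (the bound is attained).


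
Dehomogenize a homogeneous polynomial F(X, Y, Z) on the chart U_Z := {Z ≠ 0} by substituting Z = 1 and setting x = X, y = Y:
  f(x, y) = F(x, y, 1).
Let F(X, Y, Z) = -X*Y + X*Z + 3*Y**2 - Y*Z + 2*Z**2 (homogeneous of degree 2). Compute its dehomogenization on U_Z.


f(x, y) = -x*y + x + 3*y**2 - y + 2

On U_Z we set Z = 1. Each monomial c·X^i·Y^j·Z^k in F becomes c·x^i·y^j·1^k = c·x^i·y^j.
Substituting Z = 1: F(X, Y, 1) = -x*y + x + 3*y**2 - y + 2.
Note: deg(f) ≤ deg(F) = 2; strict inequality happens when F is divisible by Z (lost terms).


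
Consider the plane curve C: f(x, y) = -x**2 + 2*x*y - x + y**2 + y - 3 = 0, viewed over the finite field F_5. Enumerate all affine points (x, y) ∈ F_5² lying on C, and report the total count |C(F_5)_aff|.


Affine F_5-points: {(1, 0), (1, 2), (2, 2), (2, 3), (3, 0), (3, 3)}; count = 6.

For each of the 25 pairs (x, y) ∈ F_5², evaluate f(x, y) mod 5. Record the zeros.
  x = 0: [0↦2, 1↦4, 2↦3, 3↦4, 4↦2]  zeros at y ∈ ∅
  x = 1: [0↦0, 1↦4, 2↦0, 3↦3, 4↦3]  zeros at y ∈ {0, 2}
  x = 2: [0↦1, 1↦2, 2↦0, 3↦0, 4↦2]  zeros at y ∈ {2, 3}
  x = 3: [0↦0, 1↦3, 2↦3, 3↦0, 4↦4]  zeros at y ∈ {0, 3}
  x = 4: [0↦2, 1↦2, 2↦4, 3↦3, 4↦4]  zeros at y ∈ ∅
Collecting zeros: affine points = {(1, 0), (1, 2), (2, 2), (2, 3), (3, 0), (3, 3)}.
Total count |C(F_5)_aff| = 6.


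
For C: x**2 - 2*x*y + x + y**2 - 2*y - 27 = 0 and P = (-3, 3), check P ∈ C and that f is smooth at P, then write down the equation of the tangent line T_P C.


Tangent line at P: -11*x + 10*y - 63 = 0.

Step 1: f(-3, 3) = 0, so P lies on C.
Step 2: partial derivatives
  f_x(x, y) = 2*x - 2*y + 1, f_y(x, y) = -2*x + 2*y - 2.
  f_x(P) = -11, f_y(P) = 10 (gradient nonzero, so P is smooth).
Step 3: tangent line at P: -11·(x − -3) + 10·(y − 3) = 0.
Expanding: -11*x + 10*y - 63 = 0.


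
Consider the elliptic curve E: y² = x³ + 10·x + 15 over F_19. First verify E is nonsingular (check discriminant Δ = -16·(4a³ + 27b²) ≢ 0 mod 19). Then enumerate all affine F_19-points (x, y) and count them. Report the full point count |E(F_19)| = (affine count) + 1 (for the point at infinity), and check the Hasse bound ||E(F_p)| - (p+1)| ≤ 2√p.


Affine points = {(1, 8), (1, 11), (2, 9), (2, 10), (4, 9), (4, 10), (5, 0), (6, 5), (6, 14), (9, 6), (9, 13), (12, 1), (12, 18), (13, 9), (13, 10), (14, 7), (14, 12), (15, 5), (15, 14), (17, 5), (17, 14), (18, 2), (18, 17)}; affine count = 23; |E(F_19)| = 24.

Discriminant check: Δ ∝ 4a³ + 27b² = 4·10³ + 27·15² = 4·1000 + 27·225 ≡ 5 (mod 19). Nonzero ⇒ E is nonsingular.
For each x ∈ F_19, compute rhs = x³ + 10·x + 15 mod 19, then count y ∈ F_19 with y² ≡ rhs.
  x = 0: rhs = 15, matching y values: none (0 points).
  x = 1: rhs = 7, matching y values: 8, 11 (2 points).
  x = 2: rhs = 5, matching y values: 9, 10 (2 points).
  x = 3: rhs = 15, matching y values: none (0 points).
  x = 4: rhs = 5, matching y values: 9, 10 (2 points).
  x = 5: rhs = 0, matching y values: 0 (1 points).
  x = 6: rhs = 6, matching y values: 5, 14 (2 points).
  x = 7: rhs = 10, matching y values: none (0 points).
  x = 8: rhs = 18, matching y values: none (0 points).
  x = 9: rhs = 17, matching y values: 6, 13 (2 points).
  x = 10: rhs = 13, matching y values: none (0 points).
  x = 11: rhs = 12, matching y values: none (0 points).
  x = 12: rhs = 1, matching y values: 1, 18 (2 points).
  x = 13: rhs = 5, matching y values: 9, 10 (2 points).
  x = 14: rhs = 11, matching y values: 7, 12 (2 points).
  x = 15: rhs = 6, matching y values: 5, 14 (2 points).
  x = 16: rhs = 15, matching y values: none (0 points).
  x = 17: rhs = 6, matching y values: 5, 14 (2 points).
  x = 18: rhs = 4, matching y values: 2, 17 (2 points).
Total affine count: 23.
Full point count |E(F_19)| = 23 + 1 = 24.
Hasse bound: |24 − (19+1)| = |4| = 4 ≤ 2√19 ≈ 8.7178 ✓.


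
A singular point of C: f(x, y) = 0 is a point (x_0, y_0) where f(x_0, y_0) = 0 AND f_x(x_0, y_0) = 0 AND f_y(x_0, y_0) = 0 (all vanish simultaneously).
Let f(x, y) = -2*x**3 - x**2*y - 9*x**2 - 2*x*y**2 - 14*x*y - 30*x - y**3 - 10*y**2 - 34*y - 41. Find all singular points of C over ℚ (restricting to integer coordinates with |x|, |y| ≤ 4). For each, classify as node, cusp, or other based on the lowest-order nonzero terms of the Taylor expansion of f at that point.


Singular points: {(-1, -3)}; classification: cusp.

Compute partial derivatives:
  f_x = -6*x**2 - 2*x*y - 18*x - 2*y**2 - 14*y - 30.
  f_y = -x**2 - 4*x*y - 14*x - 3*y**2 - 20*y - 34.
Scan x_0 ∈ {−4, ..., 4}. For each x_0, f_y(x_0, y) is a polynomial in y; find its integer roots y ∈ {−4, ..., 4}, then test f_x and f at those candidates.
  x = -4: f_y(-4, y) = -3*y**2 - 4*y + 6; no integer root y with |y| ≤ 4.
  x = -3: f_y(-3, y) = -3*y**2 - 8*y - 1; no integer root y with |y| ≤ 4.
  x = -2: f_y(-2, y) = -3*y**2 - 12*y - 10; no integer root y with |y| ≤ 4.
  x = -1: f_y(-1, y) = -3*y**2 - 16*y - 21; vanishes at y ∈ {-3}. (-1, -3): f_x = 0, f = 0 — SINGULAR.
  x = 0: f_y(0, y) = -3*y**2 - 20*y - 34; no integer root y with |y| ≤ 4.
  x = 1: f_y(1, y) = -3*y**2 - 24*y - 49; no integer root y with |y| ≤ 4.
  x = 2: f_y(2, y) = -3*y**2 - 28*y - 66; no integer root y with |y| ≤ 4.
  x = 3: f_y(3, y) = -3*y**2 - 32*y - 85; no integer root y with |y| ≤ 4.
  x = 4: f_y(4, y) = -3*y**2 - 36*y - 106; no integer root y with |y| ≤ 4.
Only singular point on the grid: (-1, -3).
Classify: substitute x = -1 + u, y = -3 + v and expand: f = -2*u**3 - u**2*v - 2*u*v**2 - v**3 + v**2.
No constant or linear terms (consistent with a singular point). Quadratic part: v**2. Cubic part: -2*u**3 - u**2*v - 2*u*v**2 - v**3.
The quadratic part v**2 is a perfect square, so there is a single (double) tangent line v = 0, i.e. y = -3. Restricting the cubic part to that line (v = 0) leaves -2*u**3 ≠ 0, so f is not divisible by v and the branch is v² ≈ 2*u**3 to lowest order — this is a cusp.
Classification: cusp.


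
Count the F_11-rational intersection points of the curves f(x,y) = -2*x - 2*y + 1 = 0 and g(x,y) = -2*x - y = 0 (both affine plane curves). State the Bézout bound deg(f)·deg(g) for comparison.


Common zeros: {(5, 1)}; count = 1; Bézout bound = 1.

deg(f) = 1, deg(g) = 1, so Bézout bound = 1.
Scan x ∈ F_11. For each x, list the y ∈ F_11 with f(x, y) ≡ 0 and those with g(x, y) ≡ 0 (mod 11); the common zeros in that column are the intersection.
  x = 0: f ≡ 0 at y ∈ {6}; g ≡ 0 at y ∈ {0}; common: ∅.
  x = 1: f ≡ 0 at y ∈ {5}; g ≡ 0 at y ∈ {9}; common: ∅.
  x = 2: f ≡ 0 at y ∈ {4}; g ≡ 0 at y ∈ {7}; common: ∅.
  x = 3: f ≡ 0 at y ∈ {3}; g ≡ 0 at y ∈ {5}; common: ∅.
  x = 4: f ≡ 0 at y ∈ {2}; g ≡ 0 at y ∈ {3}; common: ∅.
  x = 5: f ≡ 0 at y ∈ {1}; g ≡ 0 at y ∈ {1}; common: {1}.
  x = 6: f ≡ 0 at y ∈ {0}; g ≡ 0 at y ∈ {10}; common: ∅.
  x = 7: f ≡ 0 at y ∈ {10}; g ≡ 0 at y ∈ {8}; common: ∅.
  x = 8: f ≡ 0 at y ∈ {9}; g ≡ 0 at y ∈ {6}; common: ∅.
  x = 9: f ≡ 0 at y ∈ {8}; g ≡ 0 at y ∈ {4}; common: ∅.
  x = 10: f ≡ 0 at y ∈ {7}; g ≡ 0 at y ∈ {2}; common: ∅.
Collecting: common zeros = {(5, 1)}, so the count is 1.
Comparison with the Bézout bound: 1 ≤ 1 = deg(f)·deg(g), as expected for curves with no common component (the bound is attained).


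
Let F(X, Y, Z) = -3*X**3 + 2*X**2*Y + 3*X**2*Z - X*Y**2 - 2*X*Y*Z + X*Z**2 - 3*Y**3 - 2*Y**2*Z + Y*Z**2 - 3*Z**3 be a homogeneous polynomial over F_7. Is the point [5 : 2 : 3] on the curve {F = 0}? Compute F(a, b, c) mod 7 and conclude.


F(5,2,3) ≡ 0 (mod 7); P is on the curve.

Evaluate F(5, 2, 3) term-by-term (mod 7).
  -3*X**3 ↦ -3·125·1·1 = -375
  2*X**2*Y ↦ 2·25·2·1 = 100
  3*X**2*Z ↦ 3·25·1·3 = 225
  -X*Y**2 ↦ -1·5·4·1 = -20
  -2*X*Y*Z ↦ -2·5·2·3 = -60
  X*Z**2 ↦ 1·5·1·9 = 45
  -3*Y**3 ↦ -3·1·8·1 = -24
  -2*Y**2*Z ↦ -2·1·4·3 = -24
  Y*Z**2 ↦ 1·1·2·9 = 18
  -3*Z**3 ↦ -3·1·1·27 = -81
Sum: F(5, 2, 3) = (-375) + (100) + (225) + (-20) + (-60) + (45) + (-24) + (-24) + (18) + (-81) = -196.
Reducing mod 7: -196 ≡ 0 (mod 7).
Since F(a, b, c) ≡ 0 (mod 7), P lies on the curve.


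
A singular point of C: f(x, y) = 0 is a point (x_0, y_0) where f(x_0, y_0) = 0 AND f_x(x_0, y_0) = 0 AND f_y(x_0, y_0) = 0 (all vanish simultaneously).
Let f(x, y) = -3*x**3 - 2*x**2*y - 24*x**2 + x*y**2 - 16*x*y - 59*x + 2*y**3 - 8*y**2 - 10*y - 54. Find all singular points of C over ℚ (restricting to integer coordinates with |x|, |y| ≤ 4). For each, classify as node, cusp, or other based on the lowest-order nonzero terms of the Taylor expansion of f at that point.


Singular points: {(-3, 2)}; classification: node.

Compute partial derivatives:
  f_x = -9*x**2 - 4*x*y - 48*x + y**2 - 16*y - 59.
  f_y = -2*x**2 + 2*x*y - 16*x + 6*y**2 - 16*y - 10.
Scan x_0 ∈ {−4, ..., 4}. For each x_0, f_y(x_0, y) is a polynomial in y; find its integer roots y ∈ {−4, ..., 4}, then test f_x and f at those candidates.
  x = -4: f_y(-4, y) = 6*y**2 - 24*y + 22; no integer root y with |y| ≤ 4.
  x = -3: f_y(-3, y) = 6*y**2 - 22*y + 20; vanishes at y ∈ {2}. (-3, 2): f_x = 0, f = 0 — SINGULAR.
  x = -2: f_y(-2, y) = 6*y**2 - 20*y + 14; vanishes at y ∈ {1}. (-2, 1): f_x = -6 ≠ 0.
  x = -1: f_y(-1, y) = 6*y**2 - 18*y + 4; no integer root y with |y| ≤ 4.
  x = 0: f_y(0, y) = 6*y**2 - 16*y - 10; no integer root y with |y| ≤ 4.
  x = 1: f_y(1, y) = 6*y**2 - 14*y - 28; no integer root y with |y| ≤ 4.
  x = 2: f_y(2, y) = 6*y**2 - 12*y - 50; no integer root y with |y| ≤ 4.
  x = 3: f_y(3, y) = 6*y**2 - 10*y - 76; no integer root y with |y| ≤ 4.
  x = 4: f_y(4, y) = 6*y**2 - 8*y - 106; no integer root y with |y| ≤ 4.
Only singular point on the grid: (-3, 2).
Classify: substitute x = -3 + u, y = 2 + v and expand: f = -3*u**3 - 2*u**2*v - u**2 + u*v**2 + 2*v**3 + v**2.
No constant or linear terms (consistent with a singular point). Quadratic part: -u**2 + v**2. Cubic part: -3*u**3 - 2*u**2*v + u*v**2 + 2*v**3.
The quadratic part v**2 - u**2 = (v − u)(v + u) splits into two distinct linear factors, so there are two distinct tangent lines y − 2 = ±(x − -3) — this is a node (ordinary double point).
Classification: node.


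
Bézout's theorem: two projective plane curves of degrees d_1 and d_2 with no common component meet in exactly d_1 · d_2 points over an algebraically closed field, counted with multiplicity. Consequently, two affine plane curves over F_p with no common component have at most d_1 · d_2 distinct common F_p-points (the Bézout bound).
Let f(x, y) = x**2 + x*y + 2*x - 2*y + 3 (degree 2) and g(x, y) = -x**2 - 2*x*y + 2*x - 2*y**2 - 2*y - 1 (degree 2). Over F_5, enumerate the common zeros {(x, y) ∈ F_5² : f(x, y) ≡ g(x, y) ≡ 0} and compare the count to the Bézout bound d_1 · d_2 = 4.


Common zeros: ∅; count = 0; Bézout bound = 4.

deg(f) = 2, deg(g) = 2, so Bézout bound = 4.
Scan x ∈ F_5. For each x, list the y ∈ F_5 with f(x, y) ≡ 0 and those with g(x, y) ≡ 0 (mod 5); the common zeros in that column are the intersection.
  x = 0: f ≡ 0 at y ∈ {4}; g ≡ 0 at y ∈ {1, 3}; common: ∅.
  x = 1: f ≡ 0 at y ∈ {1}; g ≡ 0 at y ∈ {0, 3}; common: ∅.
  x = 2: f ≡ 0 at y ∈ ∅; g ≡ 0 at y ∈ ∅; common: ∅.
  x = 3: f ≡ 0 at y ∈ {2}; g ≡ 0 at y ∈ ∅; common: ∅.
  x = 4: f ≡ 0 at y ∈ {4}; g ≡ 0 at y ∈ ∅; common: ∅.
Collecting: common zeros = ∅, so the count is 0.
Comparison with the Bézout bound: 0 ≤ 4 = deg(f)·deg(g), as expected for curves with no common component (the affine F_5-count falls short of the bound because intersections may lie at infinity, over extension fields, or carry multiplicity).
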